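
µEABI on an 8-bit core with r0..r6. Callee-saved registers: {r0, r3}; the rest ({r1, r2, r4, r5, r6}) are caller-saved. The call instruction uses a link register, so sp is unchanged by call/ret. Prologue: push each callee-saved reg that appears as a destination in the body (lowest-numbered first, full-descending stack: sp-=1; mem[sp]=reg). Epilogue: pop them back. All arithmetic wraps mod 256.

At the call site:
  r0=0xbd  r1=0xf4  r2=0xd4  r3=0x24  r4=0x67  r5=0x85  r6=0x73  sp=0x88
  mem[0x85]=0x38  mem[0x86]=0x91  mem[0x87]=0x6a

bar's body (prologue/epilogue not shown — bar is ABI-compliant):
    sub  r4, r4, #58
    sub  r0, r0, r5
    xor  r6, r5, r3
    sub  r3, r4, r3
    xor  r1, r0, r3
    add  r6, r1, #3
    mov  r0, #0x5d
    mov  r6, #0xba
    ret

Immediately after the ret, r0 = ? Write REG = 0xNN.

REG = 0xbd

prologue: push r0 → mem[0x87]=0xbd, sp=0x87
prologue: push r3 → mem[0x86]=0x24, sp=0x86
body[0] sub  r4, r4, #58 → r4=0x2d
body[1] sub  r0, r0, r5 → r0=0x38
body[2] xor  r6, r5, r3 → r6=0xa1
body[3] sub  r3, r4, r3 → r3=0x09
body[4] xor  r1, r0, r3 → r1=0x31
body[5] add  r6, r1, #3 → r6=0x34
body[6] mov  r0, #0x5d → r0=0x5d
body[7] mov  r6, #0xba → r6=0xba
epilogue: pop r3=0x24, sp=0x87
epilogue: pop r0=0xbd, sp=0x88
r0 is callee-saved → restored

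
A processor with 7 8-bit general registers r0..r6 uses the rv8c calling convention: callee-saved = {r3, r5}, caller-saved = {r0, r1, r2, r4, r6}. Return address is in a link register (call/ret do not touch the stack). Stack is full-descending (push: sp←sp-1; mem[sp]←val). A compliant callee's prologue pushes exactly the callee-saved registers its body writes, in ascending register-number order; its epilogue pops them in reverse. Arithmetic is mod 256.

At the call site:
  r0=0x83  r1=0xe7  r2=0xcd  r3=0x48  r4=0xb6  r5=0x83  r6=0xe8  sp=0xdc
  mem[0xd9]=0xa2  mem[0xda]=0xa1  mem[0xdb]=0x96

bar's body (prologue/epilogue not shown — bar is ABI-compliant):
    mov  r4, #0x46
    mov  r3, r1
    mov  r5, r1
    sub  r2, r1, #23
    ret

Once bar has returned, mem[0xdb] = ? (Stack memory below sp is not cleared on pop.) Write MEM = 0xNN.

MEM = 0x48

prologue: push r3 → mem[0xdb]=0x48, sp=0xdb
prologue: push r5 → mem[0xda]=0x83, sp=0xda
body[0] mov  r4, #0x46 → r4=0x46
body[1] mov  r3, r1 → r3=0xe7
body[2] mov  r5, r1 → r5=0xe7
body[3] sub  r2, r1, #23 → r2=0xd0
epilogue: pop r5=0x83, sp=0xdb
epilogue: pop r3=0x48, sp=0xdc
prologue pushed ['r3', 'r5'] at ['0xdb', '0xda']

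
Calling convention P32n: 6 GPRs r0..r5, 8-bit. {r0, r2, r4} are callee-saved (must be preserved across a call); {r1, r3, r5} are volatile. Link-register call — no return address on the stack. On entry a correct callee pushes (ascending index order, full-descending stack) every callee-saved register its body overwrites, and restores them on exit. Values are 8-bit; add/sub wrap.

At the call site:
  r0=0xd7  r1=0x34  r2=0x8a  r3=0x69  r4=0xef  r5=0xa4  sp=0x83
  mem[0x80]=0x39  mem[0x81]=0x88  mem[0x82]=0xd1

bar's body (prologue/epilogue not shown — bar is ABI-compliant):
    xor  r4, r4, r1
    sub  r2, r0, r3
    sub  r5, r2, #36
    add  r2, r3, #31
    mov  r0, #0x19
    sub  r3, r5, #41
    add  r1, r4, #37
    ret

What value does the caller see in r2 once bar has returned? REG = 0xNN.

prologue: push r0 -> mem[0x82]=0xd7, sp=0x82
prologue: push r2 -> mem[0x81]=0x8a, sp=0x81
prologue: push r4 -> mem[0x80]=0xef, sp=0x80
body[0] xor  r4, r4, r1 -> r4=0xdb
body[1] sub  r2, r0, r3 -> r2=0x6e
body[2] sub  r5, r2, #36 -> r5=0x4a
body[3] add  r2, r3, #31 -> r2=0x88
body[4] mov  r0, #0x19 -> r0=0x19
body[5] sub  r3, r5, #41 -> r3=0x21
body[6] add  r1, r4, #37 -> r1=0x00
epilogue: pop r4=0xef, sp=0x81
epilogue: pop r2=0x8a, sp=0x82
epilogue: pop r0=0xd7, sp=0x83
r2 is callee-saved -> restored

REG = 0x8a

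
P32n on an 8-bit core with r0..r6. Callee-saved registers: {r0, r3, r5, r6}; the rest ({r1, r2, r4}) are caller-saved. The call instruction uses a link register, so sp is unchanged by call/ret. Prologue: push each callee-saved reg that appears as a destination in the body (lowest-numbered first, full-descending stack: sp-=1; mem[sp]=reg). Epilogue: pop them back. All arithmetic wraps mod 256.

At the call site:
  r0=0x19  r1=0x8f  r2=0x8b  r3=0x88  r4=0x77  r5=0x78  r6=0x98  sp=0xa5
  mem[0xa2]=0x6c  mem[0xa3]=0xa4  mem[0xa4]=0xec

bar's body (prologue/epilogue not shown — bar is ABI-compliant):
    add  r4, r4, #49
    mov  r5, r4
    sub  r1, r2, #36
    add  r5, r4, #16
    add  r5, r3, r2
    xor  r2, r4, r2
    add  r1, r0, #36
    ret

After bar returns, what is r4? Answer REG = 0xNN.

prologue: push r5 → mem[0xa4]=0x78, sp=0xa4
body[0] add  r4, r4, #49 → r4=0xa8
body[1] mov  r5, r4 → r5=0xa8
body[2] sub  r1, r2, #36 → r1=0x67
body[3] add  r5, r4, #16 → r5=0xb8
body[4] add  r5, r3, r2 → r5=0x13
body[5] xor  r2, r4, r2 → r2=0x23
body[6] add  r1, r0, #36 → r1=0x3d
epilogue: pop r5=0x78, sp=0xa5
r4 is caller-saved → body value

REG = 0xa8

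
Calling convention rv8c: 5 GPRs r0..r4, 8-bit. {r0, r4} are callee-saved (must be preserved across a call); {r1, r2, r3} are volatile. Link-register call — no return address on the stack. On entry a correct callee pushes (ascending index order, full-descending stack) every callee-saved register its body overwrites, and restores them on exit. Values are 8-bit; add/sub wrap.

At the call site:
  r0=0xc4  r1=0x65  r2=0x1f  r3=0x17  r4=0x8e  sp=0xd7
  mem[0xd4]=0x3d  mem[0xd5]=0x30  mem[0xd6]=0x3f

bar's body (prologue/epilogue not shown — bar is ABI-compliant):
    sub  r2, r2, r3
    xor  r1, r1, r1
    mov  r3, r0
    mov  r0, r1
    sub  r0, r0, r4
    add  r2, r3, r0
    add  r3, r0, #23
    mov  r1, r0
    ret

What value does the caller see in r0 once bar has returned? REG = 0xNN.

prologue: push r0 → mem[0xd6]=0xc4, sp=0xd6
body[0] sub  r2, r2, r3 → r2=0x08
body[1] xor  r1, r1, r1 → r1=0x00
body[2] mov  r3, r0 → r3=0xc4
body[3] mov  r0, r1 → r0=0x00
body[4] sub  r0, r0, r4 → r0=0x72
body[5] add  r2, r3, r0 → r2=0x36
body[6] add  r3, r0, #23 → r3=0x89
body[7] mov  r1, r0 → r1=0x72
epilogue: pop r0=0xc4, sp=0xd7
r0 is callee-saved → restored

REG = 0xc4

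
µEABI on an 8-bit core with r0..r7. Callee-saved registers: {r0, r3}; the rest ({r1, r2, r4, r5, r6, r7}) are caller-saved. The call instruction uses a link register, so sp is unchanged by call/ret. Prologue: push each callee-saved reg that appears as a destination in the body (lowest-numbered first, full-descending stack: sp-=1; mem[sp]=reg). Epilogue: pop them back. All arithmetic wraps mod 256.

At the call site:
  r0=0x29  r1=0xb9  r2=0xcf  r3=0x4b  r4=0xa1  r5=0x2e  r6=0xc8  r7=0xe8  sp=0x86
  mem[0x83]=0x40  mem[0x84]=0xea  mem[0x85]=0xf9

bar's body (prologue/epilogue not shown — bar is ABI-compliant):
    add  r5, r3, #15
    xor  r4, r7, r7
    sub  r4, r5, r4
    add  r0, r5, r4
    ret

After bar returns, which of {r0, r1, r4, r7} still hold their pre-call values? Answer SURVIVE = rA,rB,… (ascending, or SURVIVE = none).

SURVIVE = r0,r1,r7

prologue: push r0 → mem[0x85]=0x29, sp=0x85
body[0] add  r5, r3, #15 → r5=0x5a
body[1] xor  r4, r7, r7 → r4=0x00
body[2] sub  r4, r5, r4 → r4=0x5a
body[3] add  r0, r5, r4 → r0=0xb4
epilogue: pop r0=0x29, sp=0x86
r0: callee-saved, written=True
r1: caller-saved, written=False
r4: caller-saved, written=True
r7: caller-saved, written=False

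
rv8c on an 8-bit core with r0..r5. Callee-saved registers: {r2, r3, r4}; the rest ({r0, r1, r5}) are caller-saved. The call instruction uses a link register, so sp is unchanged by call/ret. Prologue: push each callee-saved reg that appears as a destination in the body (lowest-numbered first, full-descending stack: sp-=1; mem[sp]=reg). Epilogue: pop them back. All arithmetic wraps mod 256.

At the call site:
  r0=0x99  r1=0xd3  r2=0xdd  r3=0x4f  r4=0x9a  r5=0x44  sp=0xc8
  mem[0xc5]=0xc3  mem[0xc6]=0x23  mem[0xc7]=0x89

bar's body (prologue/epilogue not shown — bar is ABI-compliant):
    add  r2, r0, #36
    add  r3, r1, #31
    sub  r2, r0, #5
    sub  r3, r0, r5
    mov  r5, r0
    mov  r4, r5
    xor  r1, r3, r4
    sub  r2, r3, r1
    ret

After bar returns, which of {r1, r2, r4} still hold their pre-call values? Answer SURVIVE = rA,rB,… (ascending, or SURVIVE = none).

prologue: push r2 → mem[0xc7]=0xdd, sp=0xc7
prologue: push r3 → mem[0xc6]=0x4f, sp=0xc6
prologue: push r4 → mem[0xc5]=0x9a, sp=0xc5
body[0] add  r2, r0, #36 → r2=0xbd
body[1] add  r3, r1, #31 → r3=0xf2
body[2] sub  r2, r0, #5 → r2=0x94
body[3] sub  r3, r0, r5 → r3=0x55
body[4] mov  r5, r0 → r5=0x99
body[5] mov  r4, r5 → r4=0x99
body[6] xor  r1, r3, r4 → r1=0xcc
body[7] sub  r2, r3, r1 → r2=0x89
epilogue: pop r4=0x9a, sp=0xc6
epilogue: pop r3=0x4f, sp=0xc7
epilogue: pop r2=0xdd, sp=0xc8
r1: caller-saved, written=True
r2: callee-saved, written=True
r4: callee-saved, written=True

SURVIVE = r2,r4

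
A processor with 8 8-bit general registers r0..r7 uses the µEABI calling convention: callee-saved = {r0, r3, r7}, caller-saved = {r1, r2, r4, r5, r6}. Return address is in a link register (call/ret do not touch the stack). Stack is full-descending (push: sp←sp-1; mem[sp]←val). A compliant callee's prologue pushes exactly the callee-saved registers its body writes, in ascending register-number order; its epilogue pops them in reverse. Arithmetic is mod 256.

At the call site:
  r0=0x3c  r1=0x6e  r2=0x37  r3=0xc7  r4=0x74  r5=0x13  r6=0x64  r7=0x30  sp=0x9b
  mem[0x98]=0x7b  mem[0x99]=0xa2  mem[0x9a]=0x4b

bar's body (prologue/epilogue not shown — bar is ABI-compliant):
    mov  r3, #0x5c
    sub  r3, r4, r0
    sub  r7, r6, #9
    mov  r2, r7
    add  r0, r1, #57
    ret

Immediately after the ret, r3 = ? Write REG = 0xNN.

prologue: push r0 -> mem[0x9a]=0x3c, sp=0x9a
prologue: push r3 -> mem[0x99]=0xc7, sp=0x99
prologue: push r7 -> mem[0x98]=0x30, sp=0x98
body[0] mov  r3, #0x5c -> r3=0x5c
body[1] sub  r3, r4, r0 -> r3=0x38
body[2] sub  r7, r6, #9 -> r7=0x5b
body[3] mov  r2, r7 -> r2=0x5b
body[4] add  r0, r1, #57 -> r0=0xa7
epilogue: pop r7=0x30, sp=0x99
epilogue: pop r3=0xc7, sp=0x9a
epilogue: pop r0=0x3c, sp=0x9b
r3 is callee-saved -> restored

REG = 0xc7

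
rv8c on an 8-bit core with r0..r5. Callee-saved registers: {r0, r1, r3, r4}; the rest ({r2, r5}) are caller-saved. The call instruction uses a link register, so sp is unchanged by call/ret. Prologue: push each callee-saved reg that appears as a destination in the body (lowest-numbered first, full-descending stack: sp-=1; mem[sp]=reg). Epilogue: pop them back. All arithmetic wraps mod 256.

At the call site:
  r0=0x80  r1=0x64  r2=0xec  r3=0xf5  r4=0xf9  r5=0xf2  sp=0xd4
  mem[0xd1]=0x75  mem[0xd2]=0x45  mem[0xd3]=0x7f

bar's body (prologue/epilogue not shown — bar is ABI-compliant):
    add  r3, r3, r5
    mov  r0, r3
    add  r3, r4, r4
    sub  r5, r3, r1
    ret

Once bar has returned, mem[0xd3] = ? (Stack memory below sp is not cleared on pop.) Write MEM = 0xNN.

MEM = 0x80

prologue: push r0 -> mem[0xd3]=0x80, sp=0xd3
prologue: push r3 -> mem[0xd2]=0xf5, sp=0xd2
body[0] add  r3, r3, r5 -> r3=0xe7
body[1] mov  r0, r3 -> r0=0xe7
body[2] add  r3, r4, r4 -> r3=0xf2
body[3] sub  r5, r3, r1 -> r5=0x8e
epilogue: pop r3=0xf5, sp=0xd3
epilogue: pop r0=0x80, sp=0xd4
prologue pushed ['r0', 'r3'] at ['0xd3', '0xd2']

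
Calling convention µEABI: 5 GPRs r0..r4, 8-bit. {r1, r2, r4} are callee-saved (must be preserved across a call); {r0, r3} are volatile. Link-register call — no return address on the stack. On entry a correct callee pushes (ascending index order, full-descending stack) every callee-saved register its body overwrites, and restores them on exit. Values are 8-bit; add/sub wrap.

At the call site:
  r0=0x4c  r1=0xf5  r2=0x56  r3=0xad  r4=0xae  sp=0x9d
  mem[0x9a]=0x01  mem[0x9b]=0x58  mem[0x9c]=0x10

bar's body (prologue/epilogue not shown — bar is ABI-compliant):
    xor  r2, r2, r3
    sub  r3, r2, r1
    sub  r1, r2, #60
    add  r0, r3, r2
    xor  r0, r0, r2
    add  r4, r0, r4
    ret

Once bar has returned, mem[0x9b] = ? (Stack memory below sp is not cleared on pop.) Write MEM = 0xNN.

MEM = 0x56

prologue: push r1 -> mem[0x9c]=0xf5, sp=0x9c
prologue: push r2 -> mem[0x9b]=0x56, sp=0x9b
prologue: push r4 -> mem[0x9a]=0xae, sp=0x9a
body[0] xor  r2, r2, r3 -> r2=0xfb
body[1] sub  r3, r2, r1 -> r3=0x06
body[2] sub  r1, r2, #60 -> r1=0xbf
body[3] add  r0, r3, r2 -> r0=0x01
body[4] xor  r0, r0, r2 -> r0=0xfa
body[5] add  r4, r0, r4 -> r4=0xa8
epilogue: pop r4=0xae, sp=0x9b
epilogue: pop r2=0x56, sp=0x9c
epilogue: pop r1=0xf5, sp=0x9d
prologue pushed ['r1', 'r2', 'r4'] at ['0x9c', '0x9b', '0x9a']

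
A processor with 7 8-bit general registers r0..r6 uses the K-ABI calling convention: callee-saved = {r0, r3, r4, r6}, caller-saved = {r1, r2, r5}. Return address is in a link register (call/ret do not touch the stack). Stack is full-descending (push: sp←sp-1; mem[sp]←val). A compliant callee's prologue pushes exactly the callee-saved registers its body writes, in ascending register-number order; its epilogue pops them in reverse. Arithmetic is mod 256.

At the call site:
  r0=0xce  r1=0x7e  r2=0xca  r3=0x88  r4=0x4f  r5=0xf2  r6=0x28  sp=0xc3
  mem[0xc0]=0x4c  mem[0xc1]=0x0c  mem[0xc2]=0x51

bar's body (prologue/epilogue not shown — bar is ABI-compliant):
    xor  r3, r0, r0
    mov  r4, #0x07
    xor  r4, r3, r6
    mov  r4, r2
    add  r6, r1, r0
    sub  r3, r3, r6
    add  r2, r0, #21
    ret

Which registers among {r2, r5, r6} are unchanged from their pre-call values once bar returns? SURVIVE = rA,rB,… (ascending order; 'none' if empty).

prologue: push r3 → mem[0xc2]=0x88, sp=0xc2
prologue: push r4 → mem[0xc1]=0x4f, sp=0xc1
prologue: push r6 → mem[0xc0]=0x28, sp=0xc0
body[0] xor  r3, r0, r0 → r3=0x00
body[1] mov  r4, #0x07 → r4=0x07
body[2] xor  r4, r3, r6 → r4=0x28
body[3] mov  r4, r2 → r4=0xca
body[4] add  r6, r1, r0 → r6=0x4c
body[5] sub  r3, r3, r6 → r3=0xb4
body[6] add  r2, r0, #21 → r2=0xe3
epilogue: pop r6=0x28, sp=0xc1
epilogue: pop r4=0x4f, sp=0xc2
epilogue: pop r3=0x88, sp=0xc3
r2: caller-saved, written=True
r5: caller-saved, written=False
r6: callee-saved, written=True

SURVIVE = r5,r6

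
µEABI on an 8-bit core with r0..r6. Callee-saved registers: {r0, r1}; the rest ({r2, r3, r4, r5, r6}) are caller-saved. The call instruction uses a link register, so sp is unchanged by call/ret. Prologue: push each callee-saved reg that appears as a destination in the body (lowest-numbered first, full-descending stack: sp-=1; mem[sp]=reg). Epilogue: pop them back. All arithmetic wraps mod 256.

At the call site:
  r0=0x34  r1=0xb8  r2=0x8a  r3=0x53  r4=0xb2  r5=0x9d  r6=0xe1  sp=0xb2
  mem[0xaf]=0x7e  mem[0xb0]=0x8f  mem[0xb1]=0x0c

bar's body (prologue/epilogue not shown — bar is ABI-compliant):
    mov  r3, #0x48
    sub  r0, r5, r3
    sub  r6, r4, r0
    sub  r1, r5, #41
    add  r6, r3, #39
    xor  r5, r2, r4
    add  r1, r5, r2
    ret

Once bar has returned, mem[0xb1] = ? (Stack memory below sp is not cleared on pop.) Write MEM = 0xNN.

MEM = 0x34

prologue: push r0 -> mem[0xb1]=0x34, sp=0xb1
prologue: push r1 -> mem[0xb0]=0xb8, sp=0xb0
body[0] mov  r3, #0x48 -> r3=0x48
body[1] sub  r0, r5, r3 -> r0=0x55
body[2] sub  r6, r4, r0 -> r6=0x5d
body[3] sub  r1, r5, #41 -> r1=0x74
body[4] add  r6, r3, #39 -> r6=0x6f
body[5] xor  r5, r2, r4 -> r5=0x38
body[6] add  r1, r5, r2 -> r1=0xc2
epilogue: pop r1=0xb8, sp=0xb1
epilogue: pop r0=0x34, sp=0xb2
prologue pushed ['r0', 'r1'] at ['0xb1', '0xb0']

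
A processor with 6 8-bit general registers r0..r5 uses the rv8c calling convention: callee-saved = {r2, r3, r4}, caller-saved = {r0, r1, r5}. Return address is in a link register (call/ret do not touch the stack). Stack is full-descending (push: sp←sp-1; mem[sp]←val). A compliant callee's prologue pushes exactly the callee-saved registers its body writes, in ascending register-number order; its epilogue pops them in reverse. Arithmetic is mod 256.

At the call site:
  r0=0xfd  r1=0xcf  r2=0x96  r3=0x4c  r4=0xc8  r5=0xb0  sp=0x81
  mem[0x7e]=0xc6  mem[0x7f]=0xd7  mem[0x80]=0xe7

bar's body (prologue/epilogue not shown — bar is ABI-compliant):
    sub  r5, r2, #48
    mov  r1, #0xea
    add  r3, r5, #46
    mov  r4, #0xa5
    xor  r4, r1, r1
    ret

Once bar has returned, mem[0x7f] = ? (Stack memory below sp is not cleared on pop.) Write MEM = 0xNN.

prologue: push r3 → mem[0x80]=0x4c, sp=0x80
prologue: push r4 → mem[0x7f]=0xc8, sp=0x7f
body[0] sub  r5, r2, #48 → r5=0x66
body[1] mov  r1, #0xea → r1=0xea
body[2] add  r3, r5, #46 → r3=0x94
body[3] mov  r4, #0xa5 → r4=0xa5
body[4] xor  r4, r1, r1 → r4=0x00
epilogue: pop r4=0xc8, sp=0x80
epilogue: pop r3=0x4c, sp=0x81
prologue pushed ['r3', 'r4'] at ['0x80', '0x7f']

MEM = 0xc8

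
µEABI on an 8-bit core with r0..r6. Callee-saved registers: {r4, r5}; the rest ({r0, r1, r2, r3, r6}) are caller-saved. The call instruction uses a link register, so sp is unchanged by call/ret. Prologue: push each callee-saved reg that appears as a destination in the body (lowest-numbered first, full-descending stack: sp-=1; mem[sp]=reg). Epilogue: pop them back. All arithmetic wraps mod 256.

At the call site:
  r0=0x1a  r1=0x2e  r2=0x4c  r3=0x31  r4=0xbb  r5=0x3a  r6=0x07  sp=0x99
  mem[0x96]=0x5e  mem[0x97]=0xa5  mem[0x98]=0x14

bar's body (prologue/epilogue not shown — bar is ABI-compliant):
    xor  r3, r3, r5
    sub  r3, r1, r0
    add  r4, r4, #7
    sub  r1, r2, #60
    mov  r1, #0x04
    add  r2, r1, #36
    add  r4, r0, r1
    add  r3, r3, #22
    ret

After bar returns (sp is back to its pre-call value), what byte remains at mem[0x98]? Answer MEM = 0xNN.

MEM = 0xbb

prologue: push r4 → mem[0x98]=0xbb, sp=0x98
body[0] xor  r3, r3, r5 → r3=0x0b
body[1] sub  r3, r1, r0 → r3=0x14
body[2] add  r4, r4, #7 → r4=0xc2
body[3] sub  r1, r2, #60 → r1=0x10
body[4] mov  r1, #0x04 → r1=0x04
body[5] add  r2, r1, #36 → r2=0x28
body[6] add  r4, r0, r1 → r4=0x1e
body[7] add  r3, r3, #22 → r3=0x2a
epilogue: pop r4=0xbb, sp=0x99
prologue pushed ['r4'] at ['0x98']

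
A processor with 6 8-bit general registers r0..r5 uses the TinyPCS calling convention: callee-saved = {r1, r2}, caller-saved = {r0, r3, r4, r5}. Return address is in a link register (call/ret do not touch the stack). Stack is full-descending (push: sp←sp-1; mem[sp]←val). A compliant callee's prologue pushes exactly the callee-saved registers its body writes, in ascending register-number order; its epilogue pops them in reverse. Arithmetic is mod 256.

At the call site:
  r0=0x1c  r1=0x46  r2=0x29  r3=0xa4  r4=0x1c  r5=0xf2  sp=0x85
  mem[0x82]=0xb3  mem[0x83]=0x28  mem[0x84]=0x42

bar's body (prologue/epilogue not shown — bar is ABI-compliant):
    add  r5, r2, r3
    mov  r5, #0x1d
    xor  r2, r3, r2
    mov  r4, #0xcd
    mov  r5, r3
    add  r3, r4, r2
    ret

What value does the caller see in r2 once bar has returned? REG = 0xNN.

REG = 0x29

prologue: push r2 -> mem[0x84]=0x29, sp=0x84
body[0] add  r5, r2, r3 -> r5=0xcd
body[1] mov  r5, #0x1d -> r5=0x1d
body[2] xor  r2, r3, r2 -> r2=0x8d
body[3] mov  r4, #0xcd -> r4=0xcd
body[4] mov  r5, r3 -> r5=0xa4
body[5] add  r3, r4, r2 -> r3=0x5a
epilogue: pop r2=0x29, sp=0x85
r2 is callee-saved -> restored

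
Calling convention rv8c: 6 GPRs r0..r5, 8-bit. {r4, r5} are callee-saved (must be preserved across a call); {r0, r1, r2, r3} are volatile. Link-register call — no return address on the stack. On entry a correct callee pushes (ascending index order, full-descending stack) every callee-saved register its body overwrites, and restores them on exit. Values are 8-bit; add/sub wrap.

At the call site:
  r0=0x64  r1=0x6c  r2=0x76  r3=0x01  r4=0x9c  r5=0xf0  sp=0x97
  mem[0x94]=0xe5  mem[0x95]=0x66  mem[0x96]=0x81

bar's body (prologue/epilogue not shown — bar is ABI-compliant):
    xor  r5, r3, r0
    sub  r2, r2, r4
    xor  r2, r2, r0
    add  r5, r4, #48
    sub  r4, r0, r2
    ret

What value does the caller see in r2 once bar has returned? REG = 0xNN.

prologue: push r4 -> mem[0x96]=0x9c, sp=0x96
prologue: push r5 -> mem[0x95]=0xf0, sp=0x95
body[0] xor  r5, r3, r0 -> r5=0x65
body[1] sub  r2, r2, r4 -> r2=0xda
body[2] xor  r2, r2, r0 -> r2=0xbe
body[3] add  r5, r4, #48 -> r5=0xcc
body[4] sub  r4, r0, r2 -> r4=0xa6
epilogue: pop r5=0xf0, sp=0x96
epilogue: pop r4=0x9c, sp=0x97
r2 is caller-saved -> body value

REG = 0xbe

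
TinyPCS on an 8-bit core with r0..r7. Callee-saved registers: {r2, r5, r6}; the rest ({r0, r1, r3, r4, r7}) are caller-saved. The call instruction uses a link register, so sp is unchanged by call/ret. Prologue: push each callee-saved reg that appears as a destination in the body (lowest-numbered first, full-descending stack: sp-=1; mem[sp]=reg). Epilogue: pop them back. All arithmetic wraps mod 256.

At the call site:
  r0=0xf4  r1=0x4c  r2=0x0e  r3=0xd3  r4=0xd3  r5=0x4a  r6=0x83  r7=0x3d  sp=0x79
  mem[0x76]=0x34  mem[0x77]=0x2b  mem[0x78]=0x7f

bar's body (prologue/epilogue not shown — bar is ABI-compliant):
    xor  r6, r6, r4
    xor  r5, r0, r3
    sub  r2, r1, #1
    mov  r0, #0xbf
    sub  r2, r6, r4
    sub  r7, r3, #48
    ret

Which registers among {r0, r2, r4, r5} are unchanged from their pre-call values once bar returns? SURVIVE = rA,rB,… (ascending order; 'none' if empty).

prologue: push r2 -> mem[0x78]=0x0e, sp=0x78
prologue: push r5 -> mem[0x77]=0x4a, sp=0x77
prologue: push r6 -> mem[0x76]=0x83, sp=0x76
body[0] xor  r6, r6, r4 -> r6=0x50
body[1] xor  r5, r0, r3 -> r5=0x27
body[2] sub  r2, r1, #1 -> r2=0x4b
body[3] mov  r0, #0xbf -> r0=0xbf
body[4] sub  r2, r6, r4 -> r2=0x7d
body[5] sub  r7, r3, #48 -> r7=0xa3
epilogue: pop r6=0x83, sp=0x77
epilogue: pop r5=0x4a, sp=0x78
epilogue: pop r2=0x0e, sp=0x79
r0: caller-saved, written=True
r2: callee-saved, written=True
r4: caller-saved, written=False
r5: callee-saved, written=True

SURVIVE = r2,r4,r5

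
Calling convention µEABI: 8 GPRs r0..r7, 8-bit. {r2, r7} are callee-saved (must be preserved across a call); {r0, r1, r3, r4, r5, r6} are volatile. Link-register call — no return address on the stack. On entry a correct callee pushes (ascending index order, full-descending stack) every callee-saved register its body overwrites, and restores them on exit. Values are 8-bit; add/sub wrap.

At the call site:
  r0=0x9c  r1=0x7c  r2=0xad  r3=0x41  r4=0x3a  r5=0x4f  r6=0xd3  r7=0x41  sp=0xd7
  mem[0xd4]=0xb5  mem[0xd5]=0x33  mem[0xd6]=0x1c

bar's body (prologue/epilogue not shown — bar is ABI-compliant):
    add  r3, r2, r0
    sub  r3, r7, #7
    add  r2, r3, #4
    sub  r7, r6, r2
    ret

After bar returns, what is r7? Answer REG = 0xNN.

REG = 0x41

prologue: push r2 → mem[0xd6]=0xad, sp=0xd6
prologue: push r7 → mem[0xd5]=0x41, sp=0xd5
body[0] add  r3, r2, r0 → r3=0x49
body[1] sub  r3, r7, #7 → r3=0x3a
body[2] add  r2, r3, #4 → r2=0x3e
body[3] sub  r7, r6, r2 → r7=0x95
epilogue: pop r7=0x41, sp=0xd6
epilogue: pop r2=0xad, sp=0xd7
r7 is callee-saved → restored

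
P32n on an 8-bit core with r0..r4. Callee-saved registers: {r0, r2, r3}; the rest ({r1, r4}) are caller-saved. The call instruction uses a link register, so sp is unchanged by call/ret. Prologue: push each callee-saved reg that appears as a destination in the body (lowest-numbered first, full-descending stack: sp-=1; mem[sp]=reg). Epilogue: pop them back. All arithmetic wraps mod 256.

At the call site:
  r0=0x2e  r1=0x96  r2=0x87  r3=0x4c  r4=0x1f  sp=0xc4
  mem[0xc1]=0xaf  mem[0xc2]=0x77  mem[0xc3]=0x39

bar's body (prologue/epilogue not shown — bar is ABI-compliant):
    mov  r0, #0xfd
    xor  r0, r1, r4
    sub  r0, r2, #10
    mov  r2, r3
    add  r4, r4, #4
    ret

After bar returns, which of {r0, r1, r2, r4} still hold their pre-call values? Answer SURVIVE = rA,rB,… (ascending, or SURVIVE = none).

prologue: push r0 -> mem[0xc3]=0x2e, sp=0xc3
prologue: push r2 -> mem[0xc2]=0x87, sp=0xc2
body[0] mov  r0, #0xfd -> r0=0xfd
body[1] xor  r0, r1, r4 -> r0=0x89
body[2] sub  r0, r2, #10 -> r0=0x7d
body[3] mov  r2, r3 -> r2=0x4c
body[4] add  r4, r4, #4 -> r4=0x23
epilogue: pop r2=0x87, sp=0xc3
epilogue: pop r0=0x2e, sp=0xc4
r0: callee-saved, written=True
r1: caller-saved, written=False
r2: callee-saved, written=True
r4: caller-saved, written=True

SURVIVE = r0,r1,r2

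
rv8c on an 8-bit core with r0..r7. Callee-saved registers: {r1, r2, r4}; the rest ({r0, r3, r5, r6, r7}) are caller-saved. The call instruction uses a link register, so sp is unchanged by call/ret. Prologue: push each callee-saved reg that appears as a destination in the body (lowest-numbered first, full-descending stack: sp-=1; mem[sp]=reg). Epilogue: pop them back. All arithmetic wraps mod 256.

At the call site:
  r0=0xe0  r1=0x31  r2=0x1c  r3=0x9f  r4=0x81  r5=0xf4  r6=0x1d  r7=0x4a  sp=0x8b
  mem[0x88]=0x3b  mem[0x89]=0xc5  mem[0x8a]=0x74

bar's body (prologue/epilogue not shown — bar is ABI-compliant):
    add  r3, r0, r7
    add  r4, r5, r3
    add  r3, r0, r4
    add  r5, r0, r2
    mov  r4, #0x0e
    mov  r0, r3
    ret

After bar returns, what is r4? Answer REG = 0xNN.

REG = 0x81

prologue: push r4 -> mem[0x8a]=0x81, sp=0x8a
body[0] add  r3, r0, r7 -> r3=0x2a
body[1] add  r4, r5, r3 -> r4=0x1e
body[2] add  r3, r0, r4 -> r3=0xfe
body[3] add  r5, r0, r2 -> r5=0xfc
body[4] mov  r4, #0x0e -> r4=0x0e
body[5] mov  r0, r3 -> r0=0xfe
epilogue: pop r4=0x81, sp=0x8b
r4 is callee-saved -> restored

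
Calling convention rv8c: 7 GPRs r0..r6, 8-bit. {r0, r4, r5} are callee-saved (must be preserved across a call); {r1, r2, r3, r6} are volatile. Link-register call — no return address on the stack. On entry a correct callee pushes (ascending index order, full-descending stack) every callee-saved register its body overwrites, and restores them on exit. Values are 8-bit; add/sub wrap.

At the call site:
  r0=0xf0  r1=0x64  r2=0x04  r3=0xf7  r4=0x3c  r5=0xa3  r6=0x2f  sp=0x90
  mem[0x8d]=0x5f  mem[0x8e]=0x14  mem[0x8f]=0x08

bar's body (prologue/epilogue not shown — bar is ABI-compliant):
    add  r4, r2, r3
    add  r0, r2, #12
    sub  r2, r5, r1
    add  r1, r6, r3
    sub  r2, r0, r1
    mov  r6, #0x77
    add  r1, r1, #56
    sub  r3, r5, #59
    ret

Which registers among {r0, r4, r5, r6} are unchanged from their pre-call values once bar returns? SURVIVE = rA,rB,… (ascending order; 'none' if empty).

prologue: push r0 -> mem[0x8f]=0xf0, sp=0x8f
prologue: push r4 -> mem[0x8e]=0x3c, sp=0x8e
body[0] add  r4, r2, r3 -> r4=0xfb
body[1] add  r0, r2, #12 -> r0=0x10
body[2] sub  r2, r5, r1 -> r2=0x3f
body[3] add  r1, r6, r3 -> r1=0x26
body[4] sub  r2, r0, r1 -> r2=0xea
body[5] mov  r6, #0x77 -> r6=0x77
body[6] add  r1, r1, #56 -> r1=0x5e
body[7] sub  r3, r5, #59 -> r3=0x68
epilogue: pop r4=0x3c, sp=0x8f
epilogue: pop r0=0xf0, sp=0x90
r0: callee-saved, written=True
r4: callee-saved, written=True
r5: callee-saved, written=False
r6: caller-saved, written=True

SURVIVE = r0,r4,r5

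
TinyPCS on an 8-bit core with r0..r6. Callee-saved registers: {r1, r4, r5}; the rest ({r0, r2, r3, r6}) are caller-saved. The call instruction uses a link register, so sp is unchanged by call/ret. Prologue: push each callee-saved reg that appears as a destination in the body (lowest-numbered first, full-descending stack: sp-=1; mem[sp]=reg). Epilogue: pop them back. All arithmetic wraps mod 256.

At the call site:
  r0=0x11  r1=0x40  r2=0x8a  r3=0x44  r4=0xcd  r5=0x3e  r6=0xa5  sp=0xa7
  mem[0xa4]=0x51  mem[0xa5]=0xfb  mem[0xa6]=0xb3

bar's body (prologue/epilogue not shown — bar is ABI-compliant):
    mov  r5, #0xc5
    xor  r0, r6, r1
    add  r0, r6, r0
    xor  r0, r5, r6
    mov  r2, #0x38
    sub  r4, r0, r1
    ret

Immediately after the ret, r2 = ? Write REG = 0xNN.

prologue: push r4 → mem[0xa6]=0xcd, sp=0xa6
prologue: push r5 → mem[0xa5]=0x3e, sp=0xa5
body[0] mov  r5, #0xc5 → r5=0xc5
body[1] xor  r0, r6, r1 → r0=0xe5
body[2] add  r0, r6, r0 → r0=0x8a
body[3] xor  r0, r5, r6 → r0=0x60
body[4] mov  r2, #0x38 → r2=0x38
body[5] sub  r4, r0, r1 → r4=0x20
epilogue: pop r5=0x3e, sp=0xa6
epilogue: pop r4=0xcd, sp=0xa7
r2 is caller-saved → body value

REG = 0x38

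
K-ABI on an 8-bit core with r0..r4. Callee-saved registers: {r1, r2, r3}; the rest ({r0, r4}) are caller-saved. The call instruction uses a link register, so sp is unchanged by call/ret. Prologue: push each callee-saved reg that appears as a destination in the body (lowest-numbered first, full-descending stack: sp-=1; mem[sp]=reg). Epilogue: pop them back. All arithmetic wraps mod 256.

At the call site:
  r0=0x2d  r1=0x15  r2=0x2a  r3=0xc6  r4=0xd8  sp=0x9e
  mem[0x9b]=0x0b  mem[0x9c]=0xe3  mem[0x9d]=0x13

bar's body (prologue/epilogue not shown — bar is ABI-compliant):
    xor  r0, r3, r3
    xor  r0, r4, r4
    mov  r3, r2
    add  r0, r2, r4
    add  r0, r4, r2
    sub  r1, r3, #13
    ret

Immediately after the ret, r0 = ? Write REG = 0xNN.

prologue: push r1 -> mem[0x9d]=0x15, sp=0x9d
prologue: push r3 -> mem[0x9c]=0xc6, sp=0x9c
body[0] xor  r0, r3, r3 -> r0=0x00
body[1] xor  r0, r4, r4 -> r0=0x00
body[2] mov  r3, r2 -> r3=0x2a
body[3] add  r0, r2, r4 -> r0=0x02
body[4] add  r0, r4, r2 -> r0=0x02
body[5] sub  r1, r3, #13 -> r1=0x1d
epilogue: pop r3=0xc6, sp=0x9d
epilogue: pop r1=0x15, sp=0x9e
r0 is caller-saved -> body value

REG = 0x02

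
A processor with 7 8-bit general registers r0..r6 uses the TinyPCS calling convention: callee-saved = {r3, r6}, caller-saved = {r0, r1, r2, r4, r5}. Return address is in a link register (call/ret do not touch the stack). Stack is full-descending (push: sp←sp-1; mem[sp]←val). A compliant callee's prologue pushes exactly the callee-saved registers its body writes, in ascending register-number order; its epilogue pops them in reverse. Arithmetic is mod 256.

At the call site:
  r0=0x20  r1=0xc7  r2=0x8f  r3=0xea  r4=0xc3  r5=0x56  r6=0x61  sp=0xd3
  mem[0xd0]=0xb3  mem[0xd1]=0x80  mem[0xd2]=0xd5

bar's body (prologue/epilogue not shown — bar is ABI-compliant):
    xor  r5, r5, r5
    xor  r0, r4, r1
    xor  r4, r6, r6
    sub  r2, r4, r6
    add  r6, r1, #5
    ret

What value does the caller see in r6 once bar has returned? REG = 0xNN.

REG = 0x61

prologue: push r6 → mem[0xd2]=0x61, sp=0xd2
body[0] xor  r5, r5, r5 → r5=0x00
body[1] xor  r0, r4, r1 → r0=0x04
body[2] xor  r4, r6, r6 → r4=0x00
body[3] sub  r2, r4, r6 → r2=0x9f
body[4] add  r6, r1, #5 → r6=0xcc
epilogue: pop r6=0x61, sp=0xd3
r6 is callee-saved → restored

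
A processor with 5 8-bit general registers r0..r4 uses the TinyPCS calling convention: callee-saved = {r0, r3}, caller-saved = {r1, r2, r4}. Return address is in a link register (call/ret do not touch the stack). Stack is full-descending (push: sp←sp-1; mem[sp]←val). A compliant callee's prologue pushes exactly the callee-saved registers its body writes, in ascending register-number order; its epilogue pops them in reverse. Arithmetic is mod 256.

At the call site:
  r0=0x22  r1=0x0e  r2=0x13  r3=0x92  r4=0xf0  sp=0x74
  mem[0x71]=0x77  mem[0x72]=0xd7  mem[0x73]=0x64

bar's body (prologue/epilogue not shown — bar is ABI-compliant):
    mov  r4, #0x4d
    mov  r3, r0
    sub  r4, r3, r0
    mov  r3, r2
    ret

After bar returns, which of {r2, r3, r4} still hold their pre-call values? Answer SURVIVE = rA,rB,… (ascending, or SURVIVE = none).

prologue: push r3 → mem[0x73]=0x92, sp=0x73
body[0] mov  r4, #0x4d → r4=0x4d
body[1] mov  r3, r0 → r3=0x22
body[2] sub  r4, r3, r0 → r4=0x00
body[3] mov  r3, r2 → r3=0x13
epilogue: pop r3=0x92, sp=0x74
r2: caller-saved, written=False
r3: callee-saved, written=True
r4: caller-saved, written=True

SURVIVE = r2,r3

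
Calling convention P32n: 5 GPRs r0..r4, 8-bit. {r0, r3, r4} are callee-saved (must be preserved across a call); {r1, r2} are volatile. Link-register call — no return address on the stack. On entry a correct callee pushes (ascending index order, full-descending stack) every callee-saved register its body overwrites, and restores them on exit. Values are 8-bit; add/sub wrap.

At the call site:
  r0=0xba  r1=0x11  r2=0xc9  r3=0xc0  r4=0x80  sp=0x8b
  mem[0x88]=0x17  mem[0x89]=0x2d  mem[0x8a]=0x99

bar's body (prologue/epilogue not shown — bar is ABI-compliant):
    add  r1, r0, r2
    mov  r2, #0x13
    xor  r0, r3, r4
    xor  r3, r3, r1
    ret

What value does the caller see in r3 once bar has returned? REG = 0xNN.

prologue: push r0 -> mem[0x8a]=0xba, sp=0x8a
prologue: push r3 -> mem[0x89]=0xc0, sp=0x89
body[0] add  r1, r0, r2 -> r1=0x83
body[1] mov  r2, #0x13 -> r2=0x13
body[2] xor  r0, r3, r4 -> r0=0x40
body[3] xor  r3, r3, r1 -> r3=0x43
epilogue: pop r3=0xc0, sp=0x8a
epilogue: pop r0=0xba, sp=0x8b
r3 is callee-saved -> restored

REG = 0xc0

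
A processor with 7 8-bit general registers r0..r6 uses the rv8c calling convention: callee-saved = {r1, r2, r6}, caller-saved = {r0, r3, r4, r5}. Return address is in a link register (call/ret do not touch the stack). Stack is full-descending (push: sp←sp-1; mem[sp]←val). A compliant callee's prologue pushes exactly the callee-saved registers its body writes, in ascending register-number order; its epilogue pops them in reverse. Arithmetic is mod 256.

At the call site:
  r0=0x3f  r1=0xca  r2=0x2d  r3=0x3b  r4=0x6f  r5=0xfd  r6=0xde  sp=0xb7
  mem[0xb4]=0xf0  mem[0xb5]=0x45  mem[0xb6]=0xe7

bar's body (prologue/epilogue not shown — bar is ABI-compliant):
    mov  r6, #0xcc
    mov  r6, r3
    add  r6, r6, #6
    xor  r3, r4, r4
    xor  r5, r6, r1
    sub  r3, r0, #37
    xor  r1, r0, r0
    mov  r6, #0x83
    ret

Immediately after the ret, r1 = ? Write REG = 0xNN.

prologue: push r1 → mem[0xb6]=0xca, sp=0xb6
prologue: push r6 → mem[0xb5]=0xde, sp=0xb5
body[0] mov  r6, #0xcc → r6=0xcc
body[1] mov  r6, r3 → r6=0x3b
body[2] add  r6, r6, #6 → r6=0x41
body[3] xor  r3, r4, r4 → r3=0x00
body[4] xor  r5, r6, r1 → r5=0x8b
body[5] sub  r3, r0, #37 → r3=0x1a
body[6] xor  r1, r0, r0 → r1=0x00
body[7] mov  r6, #0x83 → r6=0x83
epilogue: pop r6=0xde, sp=0xb6
epilogue: pop r1=0xca, sp=0xb7
r1 is callee-saved → restored

REG = 0xca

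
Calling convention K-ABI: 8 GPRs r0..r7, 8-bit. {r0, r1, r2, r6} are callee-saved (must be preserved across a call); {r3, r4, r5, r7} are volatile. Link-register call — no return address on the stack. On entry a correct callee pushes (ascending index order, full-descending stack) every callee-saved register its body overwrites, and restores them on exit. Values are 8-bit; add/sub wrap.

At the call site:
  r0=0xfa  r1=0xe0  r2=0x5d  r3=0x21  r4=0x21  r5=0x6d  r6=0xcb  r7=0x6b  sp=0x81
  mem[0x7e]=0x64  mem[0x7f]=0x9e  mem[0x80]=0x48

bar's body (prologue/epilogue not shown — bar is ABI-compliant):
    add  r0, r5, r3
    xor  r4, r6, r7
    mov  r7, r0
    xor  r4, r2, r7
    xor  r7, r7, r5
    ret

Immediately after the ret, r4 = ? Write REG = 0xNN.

REG = 0xd3

prologue: push r0 -> mem[0x80]=0xfa, sp=0x80
body[0] add  r0, r5, r3 -> r0=0x8e
body[1] xor  r4, r6, r7 -> r4=0xa0
body[2] mov  r7, r0 -> r7=0x8e
body[3] xor  r4, r2, r7 -> r4=0xd3
body[4] xor  r7, r7, r5 -> r7=0xe3
epilogue: pop r0=0xfa, sp=0x81
r4 is caller-saved -> body value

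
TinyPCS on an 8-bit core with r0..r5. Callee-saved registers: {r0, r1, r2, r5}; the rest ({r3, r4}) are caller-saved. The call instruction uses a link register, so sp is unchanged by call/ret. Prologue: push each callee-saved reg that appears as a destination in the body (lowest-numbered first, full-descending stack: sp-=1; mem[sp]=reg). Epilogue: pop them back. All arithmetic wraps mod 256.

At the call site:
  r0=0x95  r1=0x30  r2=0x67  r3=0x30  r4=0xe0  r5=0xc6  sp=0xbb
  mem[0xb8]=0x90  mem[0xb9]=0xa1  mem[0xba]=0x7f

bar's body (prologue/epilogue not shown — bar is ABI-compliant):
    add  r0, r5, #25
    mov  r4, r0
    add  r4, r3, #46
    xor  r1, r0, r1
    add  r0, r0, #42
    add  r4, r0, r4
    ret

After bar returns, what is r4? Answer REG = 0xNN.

prologue: push r0 → mem[0xba]=0x95, sp=0xba
prologue: push r1 → mem[0xb9]=0x30, sp=0xb9
body[0] add  r0, r5, #25 → r0=0xdf
body[1] mov  r4, r0 → r4=0xdf
body[2] add  r4, r3, #46 → r4=0x5e
body[3] xor  r1, r0, r1 → r1=0xef
body[4] add  r0, r0, #42 → r0=0x09
body[5] add  r4, r0, r4 → r4=0x67
epilogue: pop r1=0x30, sp=0xba
epilogue: pop r0=0x95, sp=0xbb
r4 is caller-saved → body value

REG = 0x67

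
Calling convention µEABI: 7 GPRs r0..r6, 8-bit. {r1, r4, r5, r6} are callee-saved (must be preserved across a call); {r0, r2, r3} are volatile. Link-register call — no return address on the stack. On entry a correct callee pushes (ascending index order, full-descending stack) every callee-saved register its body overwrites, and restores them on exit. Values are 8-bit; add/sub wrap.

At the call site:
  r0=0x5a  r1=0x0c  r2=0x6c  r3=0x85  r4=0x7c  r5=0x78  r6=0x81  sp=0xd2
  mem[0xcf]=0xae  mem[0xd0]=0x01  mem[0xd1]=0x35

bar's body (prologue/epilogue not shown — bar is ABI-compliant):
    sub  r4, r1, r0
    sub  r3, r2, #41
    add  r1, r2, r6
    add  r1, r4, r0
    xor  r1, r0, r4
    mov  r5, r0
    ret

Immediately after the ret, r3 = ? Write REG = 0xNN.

REG = 0x43

prologue: push r1 -> mem[0xd1]=0x0c, sp=0xd1
prologue: push r4 -> mem[0xd0]=0x7c, sp=0xd0
prologue: push r5 -> mem[0xcf]=0x78, sp=0xcf
body[0] sub  r4, r1, r0 -> r4=0xb2
body[1] sub  r3, r2, #41 -> r3=0x43
body[2] add  r1, r2, r6 -> r1=0xed
body[3] add  r1, r4, r0 -> r1=0x0c
body[4] xor  r1, r0, r4 -> r1=0xe8
body[5] mov  r5, r0 -> r5=0x5a
epilogue: pop r5=0x78, sp=0xd0
epilogue: pop r4=0x7c, sp=0xd1
epilogue: pop r1=0x0c, sp=0xd2
r3 is caller-saved -> body value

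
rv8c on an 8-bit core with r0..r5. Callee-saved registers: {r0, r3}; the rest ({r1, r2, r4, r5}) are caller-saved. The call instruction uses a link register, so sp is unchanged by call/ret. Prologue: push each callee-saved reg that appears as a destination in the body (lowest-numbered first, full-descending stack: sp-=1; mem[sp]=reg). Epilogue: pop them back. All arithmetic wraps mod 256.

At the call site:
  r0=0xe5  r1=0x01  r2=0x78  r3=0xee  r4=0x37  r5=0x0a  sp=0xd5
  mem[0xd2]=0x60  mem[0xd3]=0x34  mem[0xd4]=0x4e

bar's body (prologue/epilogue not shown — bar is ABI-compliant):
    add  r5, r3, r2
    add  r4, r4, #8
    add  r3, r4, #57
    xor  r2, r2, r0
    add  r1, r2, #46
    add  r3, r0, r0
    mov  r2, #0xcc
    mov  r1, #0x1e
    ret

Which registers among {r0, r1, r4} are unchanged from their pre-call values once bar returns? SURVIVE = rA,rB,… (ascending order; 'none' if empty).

SURVIVE = r0

prologue: push r3 → mem[0xd4]=0xee, sp=0xd4
body[0] add  r5, r3, r2 → r5=0x66
body[1] add  r4, r4, #8 → r4=0x3f
body[2] add  r3, r4, #57 → r3=0x78
body[3] xor  r2, r2, r0 → r2=0x9d
body[4] add  r1, r2, #46 → r1=0xcb
body[5] add  r3, r0, r0 → r3=0xca
body[6] mov  r2, #0xcc → r2=0xcc
body[7] mov  r1, #0x1e → r1=0x1e
epilogue: pop r3=0xee, sp=0xd5
r0: callee-saved, written=False
r1: caller-saved, written=True
r4: caller-saved, written=True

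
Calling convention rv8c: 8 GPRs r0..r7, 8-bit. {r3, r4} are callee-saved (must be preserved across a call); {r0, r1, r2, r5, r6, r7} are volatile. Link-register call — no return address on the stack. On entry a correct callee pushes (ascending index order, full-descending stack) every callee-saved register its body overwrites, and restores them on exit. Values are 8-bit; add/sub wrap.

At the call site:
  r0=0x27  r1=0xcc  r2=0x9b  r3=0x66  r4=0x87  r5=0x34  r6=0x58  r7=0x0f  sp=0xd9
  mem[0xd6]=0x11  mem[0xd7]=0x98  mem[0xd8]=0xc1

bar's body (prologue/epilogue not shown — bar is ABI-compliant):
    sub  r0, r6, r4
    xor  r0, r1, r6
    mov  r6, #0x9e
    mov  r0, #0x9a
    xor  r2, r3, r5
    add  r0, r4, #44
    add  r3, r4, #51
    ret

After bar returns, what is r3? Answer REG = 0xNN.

REG = 0x66

prologue: push r3 → mem[0xd8]=0x66, sp=0xd8
body[0] sub  r0, r6, r4 → r0=0xd1
body[1] xor  r0, r1, r6 → r0=0x94
body[2] mov  r6, #0x9e → r6=0x9e
body[3] mov  r0, #0x9a → r0=0x9a
body[4] xor  r2, r3, r5 → r2=0x52
body[5] add  r0, r4, #44 → r0=0xb3
body[6] add  r3, r4, #51 → r3=0xba
epilogue: pop r3=0x66, sp=0xd9
r3 is callee-saved → restored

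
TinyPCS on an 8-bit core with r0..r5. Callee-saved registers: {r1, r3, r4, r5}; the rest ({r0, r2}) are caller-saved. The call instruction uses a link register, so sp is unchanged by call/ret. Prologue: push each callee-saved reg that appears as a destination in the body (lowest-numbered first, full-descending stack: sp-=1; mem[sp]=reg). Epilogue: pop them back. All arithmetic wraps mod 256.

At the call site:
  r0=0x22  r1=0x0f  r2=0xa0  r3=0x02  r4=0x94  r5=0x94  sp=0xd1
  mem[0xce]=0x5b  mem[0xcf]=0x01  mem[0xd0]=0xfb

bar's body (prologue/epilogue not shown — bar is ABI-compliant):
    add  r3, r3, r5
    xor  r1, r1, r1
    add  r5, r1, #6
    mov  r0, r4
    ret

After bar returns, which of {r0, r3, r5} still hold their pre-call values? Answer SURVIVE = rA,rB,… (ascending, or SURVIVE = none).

SURVIVE = r3,r5

prologue: push r1 → mem[0xd0]=0x0f, sp=0xd0
prologue: push r3 → mem[0xcf]=0x02, sp=0xcf
prologue: push r5 → mem[0xce]=0x94, sp=0xce
body[0] add  r3, r3, r5 → r3=0x96
body[1] xor  r1, r1, r1 → r1=0x00
body[2] add  r5, r1, #6 → r5=0x06
body[3] mov  r0, r4 → r0=0x94
epilogue: pop r5=0x94, sp=0xcf
epilogue: pop r3=0x02, sp=0xd0
epilogue: pop r1=0x0f, sp=0xd1
r0: caller-saved, written=True
r3: callee-saved, written=True
r5: callee-saved, written=True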